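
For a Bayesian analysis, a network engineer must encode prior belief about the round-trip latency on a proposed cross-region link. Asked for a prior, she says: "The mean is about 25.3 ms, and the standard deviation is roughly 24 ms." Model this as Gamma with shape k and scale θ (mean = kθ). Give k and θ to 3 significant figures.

For Gamma(k, scale θ): mean = kθ, variance = kθ², so CV = 1/√k.
CV = SD/mean = 24/25.3 = 0.9486, hence k = 1/CV² = 1.11.
Then θ = mean/k = 25.3/1.11 = 22.8.

k ≈ 1.11, θ ≈ 22.8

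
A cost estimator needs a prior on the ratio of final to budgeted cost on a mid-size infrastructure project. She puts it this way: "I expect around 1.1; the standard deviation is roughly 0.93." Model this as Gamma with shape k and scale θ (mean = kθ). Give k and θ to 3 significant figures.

k ≈ 1.4, θ ≈ 0.786

For Gamma(k, scale θ): mean = kθ, variance = kθ², so CV = 1/√k.
CV = SD/mean = 0.93/1.1 = 0.8455, hence k = 1/CV² = 1.4.
Then θ = mean/k = 1.1/1.4 = 0.786.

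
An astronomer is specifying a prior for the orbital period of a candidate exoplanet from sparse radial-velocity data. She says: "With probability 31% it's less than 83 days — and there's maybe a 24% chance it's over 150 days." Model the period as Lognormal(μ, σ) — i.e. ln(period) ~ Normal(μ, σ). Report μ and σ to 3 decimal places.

μ ≈ 4.663, σ ≈ 0.492

If T ~ Lognormal(μ,σ) then ln T ~ Normal(μ,σ), so the p-quantile of ln T is μ + z_p·σ.
ln(83) = 4.419 and ln(150) = 5.011; z_{0.31} = -0.4959, z_{0.76} = 0.7063.
σ = (5.011 − 4.419)/(0.7063 − (-0.4959)) = 0.492.
μ = 4.419 − (-0.4959)·0.492 = 4.663.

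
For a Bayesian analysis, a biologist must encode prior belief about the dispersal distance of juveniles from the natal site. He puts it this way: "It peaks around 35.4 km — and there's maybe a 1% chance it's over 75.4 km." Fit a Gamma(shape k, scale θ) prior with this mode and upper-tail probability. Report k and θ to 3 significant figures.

Gamma(k,θ) with k>1 has mode (k−1)θ, so θ = 35.4/(k−1).
Need P(X < 75.4) = 0.99 with θ tied to k this way. Start at k = 2, θ = 35.4: P(X<75.4) ≈ 0.628.
Too low — raise k to concentrate. Iterating converges to k ≈ 9.49.
Then θ = 35.4/(9.49−1) ≈ 4.17.

k ≈ 9.49, θ ≈ 4.17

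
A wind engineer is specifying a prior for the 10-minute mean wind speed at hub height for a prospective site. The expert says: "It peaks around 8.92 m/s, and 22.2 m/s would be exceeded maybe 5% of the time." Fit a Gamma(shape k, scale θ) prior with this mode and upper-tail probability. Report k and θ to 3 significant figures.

k ≈ 4.27, θ ≈ 2.73

Gamma(k,θ) with k>1 has mode (k−1)θ, so θ = 8.92/(k−1).
Need P(X < 22.2) = 0.95 with θ tied to k this way. Start at k = 2, θ = 8.92: P(X<22.2) ≈ 0.710.
Too low — raise k to concentrate. Iterating converges to k ≈ 4.27.
Then θ = 8.92/(4.27−1) ≈ 2.73.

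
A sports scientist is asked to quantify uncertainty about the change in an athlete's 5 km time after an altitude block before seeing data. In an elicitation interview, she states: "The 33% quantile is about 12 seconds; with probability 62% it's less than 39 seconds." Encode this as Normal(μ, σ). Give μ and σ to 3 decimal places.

The p-quantile of Normal(μ,σ) is μ + z_p·σ, with z_{0.33} = -0.4399 and z_{0.62} = 0.3055.
Eliminate σ: μ = (z₂·x₁ − z₁·x₂)/(z₂ − z₁) = (0.3055·12 − (-0.4399)·39)/0.7454 = 27.935.
Then σ = (x₂ − x₁)/(z₂ − z₁) = (39 − 12)/0.7454 = 36.222.

μ = 27.935, σ = 36.222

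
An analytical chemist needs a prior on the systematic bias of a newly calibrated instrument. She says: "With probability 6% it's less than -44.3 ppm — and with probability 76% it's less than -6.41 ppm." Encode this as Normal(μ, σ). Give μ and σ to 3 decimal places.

For Normal(μ,σ), the p-quantile is μ + z_p·σ. Here z_{0.06} = -1.555, z_{0.76} = 0.7063.
So -44.3 = μ − 1.555σ and -6.41 = μ + 0.7063σ.
Subtracting: σ = (-6.41 − -44.3)/(0.7063 − (-1.555)) = 16.758.
Then μ = -44.3 − (-1.555)·16.758 = -18.246.

μ = -18.246, σ = 16.758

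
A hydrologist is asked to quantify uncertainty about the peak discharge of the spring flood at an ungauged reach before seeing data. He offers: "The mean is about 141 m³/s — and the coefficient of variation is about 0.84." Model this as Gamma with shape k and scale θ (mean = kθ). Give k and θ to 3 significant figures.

k ≈ 1.42, θ ≈ 99.5

For Gamma(k, scale θ): mean = kθ, variance = kθ², so CV = 1/√k.
CV = 0.84, hence k = 1/CV² = 1.42.
Then θ = mean/k = 141/1.42 = 99.5.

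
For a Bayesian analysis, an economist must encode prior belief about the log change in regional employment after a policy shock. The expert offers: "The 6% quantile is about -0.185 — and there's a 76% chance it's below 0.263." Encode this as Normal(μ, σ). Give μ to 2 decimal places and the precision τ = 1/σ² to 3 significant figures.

The p-quantile of Normal(μ,σ) is μ + z_p·σ, with z_{0.06} = -1.555 and z_{0.76} = 0.7063.
Eliminate σ: μ = (z₂·x₁ − z₁·x₂)/(z₂ − z₁) = (0.7063·-0.185 − (-1.555)·0.263)/2.261 = 0.12.
Then σ = (x₂ − x₁)/(z₂ − z₁) = (0.263 − -0.185)/2.261 = 0.20.
Precision τ = 1/σ² = 1/0.1981² = 25.5.

μ = 0.12, τ = 25.5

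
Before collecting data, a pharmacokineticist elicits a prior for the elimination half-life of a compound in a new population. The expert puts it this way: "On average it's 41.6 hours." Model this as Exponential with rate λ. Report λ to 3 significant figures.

Exponential mean = 1/λ, so λ = 1/41.6 = 0.024.

λ ≈ 0.024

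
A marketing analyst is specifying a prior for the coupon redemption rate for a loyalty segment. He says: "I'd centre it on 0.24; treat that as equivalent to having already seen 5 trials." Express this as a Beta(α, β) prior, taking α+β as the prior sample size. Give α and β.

α = 1.2, β = 3.8

Under the effective-sample-size interpretation, Beta(α, β) has prior mean α/(α+β) and prior sample size α+β.
So α+β = 5 and α/(α+β) = 0.24, giving α = 0.24·5 = 1.2 and β = 5 − 1.2 = 3.8.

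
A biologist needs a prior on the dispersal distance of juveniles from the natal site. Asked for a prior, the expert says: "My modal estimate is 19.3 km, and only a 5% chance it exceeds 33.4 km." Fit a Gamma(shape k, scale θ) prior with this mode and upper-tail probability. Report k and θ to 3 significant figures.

Gamma(k,θ) with k>1 has mode (k−1)θ, so θ = 19.3/(k−1).
Need P(X < 33.4) = 0.95 with θ tied to k this way. Start at k = 2, θ = 19.3: P(X<33.4) ≈ 0.516.
Too low — raise k to concentrate. Iterating converges to k ≈ 10.3.
Then θ = 19.3/(10.3−1) ≈ 2.08.

k ≈ 10.3, θ ≈ 2.08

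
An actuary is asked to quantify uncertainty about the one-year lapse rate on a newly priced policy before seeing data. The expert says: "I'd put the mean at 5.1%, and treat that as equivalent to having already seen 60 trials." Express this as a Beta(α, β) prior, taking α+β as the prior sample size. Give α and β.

Under the effective-sample-size interpretation, Beta(α, β) has prior mean α/(α+β) and prior sample size α+β.
So α+β = 60 and α/(α+β) = 0.051, giving α = 0.051·60 = 3.06 and β = 60 − 3.06 = 56.94.

α = 3.06, β = 56.94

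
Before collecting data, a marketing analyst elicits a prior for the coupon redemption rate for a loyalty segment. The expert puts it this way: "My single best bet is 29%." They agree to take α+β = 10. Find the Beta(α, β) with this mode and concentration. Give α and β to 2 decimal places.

α = 3.32, β = 6.68

For α,β > 1 the Beta mode is (α−1)/(α+β−2). With α+β = 10, the mode is (α−1)/8.
Set (α−1)/8 = 0.29 → α = 1 + 0.29·8 = 3.32.
β = 10 − α = 6.68.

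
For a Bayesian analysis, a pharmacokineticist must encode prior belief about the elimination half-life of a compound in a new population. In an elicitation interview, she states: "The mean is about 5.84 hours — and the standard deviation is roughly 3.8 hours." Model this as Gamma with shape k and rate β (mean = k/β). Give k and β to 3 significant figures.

k ≈ 2.36, β ≈ 0.404

For Gamma(k, rate β): mean = k/β, variance = k/β², so CV = 1/√k.
CV = SD/mean = 3.8/5.84 = 0.6507, hence k = 1/CV² = 2.36.
Then β = k/mean = 2.36/5.84 = 0.404.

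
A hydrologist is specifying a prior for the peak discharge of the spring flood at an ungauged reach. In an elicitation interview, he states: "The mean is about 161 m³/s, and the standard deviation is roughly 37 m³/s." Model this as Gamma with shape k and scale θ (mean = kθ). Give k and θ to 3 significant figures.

For Gamma(k, scale θ): mean = kθ, variance = kθ², so CV = 1/√k.
CV = SD/mean = 37/161 = 0.2298, hence k = 1/CV² = 18.9.
Then θ = mean/k = 161/18.9 = 8.5.

k ≈ 18.9, θ ≈ 8.5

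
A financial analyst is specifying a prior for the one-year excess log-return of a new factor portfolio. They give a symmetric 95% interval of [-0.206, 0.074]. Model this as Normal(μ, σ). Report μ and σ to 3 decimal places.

A symmetric 95% interval runs μ ± z·σ with z = 1.96.
Half-width = 0.14, so σ = 0.14/1.96 = 0.071.
μ is the interval midpoint, -0.066.

μ = -0.066, σ = 0.071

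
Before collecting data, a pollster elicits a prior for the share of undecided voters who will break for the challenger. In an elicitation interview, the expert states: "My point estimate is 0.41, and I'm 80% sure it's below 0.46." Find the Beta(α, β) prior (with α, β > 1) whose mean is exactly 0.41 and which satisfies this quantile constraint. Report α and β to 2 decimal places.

With mean 0.41 fixed, write α = 0.41s, β = 0.59s where s = α+β.
Need P(θ < 0.46) = 0.8 under Beta(0.41s, 0.59s). Normal approximation: (q−m)/√(m(1−m)/s) ≈ z_{0.8} = 0.842, so s ≈ 0.41·0.59·(0.842)²/(0.46−0.41)² = 68.5.
At s = 68.5: P(θ<0.46) ≈ 0.801. Adjusting to match 0.8 gives s ≈ 67.95.
So α = 0.41·67.95 ≈ 27.86, β = 0.59·67.95 ≈ 40.09.

α ≈ 27.86, β ≈ 40.09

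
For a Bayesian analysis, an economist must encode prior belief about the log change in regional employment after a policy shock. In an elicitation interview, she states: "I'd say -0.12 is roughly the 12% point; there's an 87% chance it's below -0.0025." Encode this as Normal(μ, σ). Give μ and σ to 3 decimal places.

For Normal(μ,σ), the p-quantile is μ + z_p·σ. Here z_{0.12} = -1.175, z_{0.87} = 1.126.
So -0.12 = μ − 1.175σ and -0.0025 = μ + 1.126σ.
Subtracting: σ = (-0.0025 − -0.12)/(1.126 − (-1.175)) = 0.051.
Then μ = -0.12 − (-1.175)·0.051 = -0.060.

μ = -0.060, σ = 0.051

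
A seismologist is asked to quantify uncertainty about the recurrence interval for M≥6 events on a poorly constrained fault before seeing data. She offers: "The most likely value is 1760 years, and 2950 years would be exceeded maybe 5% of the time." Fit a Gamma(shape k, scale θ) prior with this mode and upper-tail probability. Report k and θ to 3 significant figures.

Gamma(k,θ) with k>1 has mode (k−1)θ, so θ = 1760/(k−1).
Need P(X < 2950) = 0.95 with θ tied to k this way. Start at k = 2, θ = 1760: P(X<2950) ≈ 0.499.
Too low — raise k to concentrate. Iterating converges to k ≈ 11.5.
Then θ = 1760/(11.5−1) ≈ 168.

k ≈ 11.5, θ ≈ 168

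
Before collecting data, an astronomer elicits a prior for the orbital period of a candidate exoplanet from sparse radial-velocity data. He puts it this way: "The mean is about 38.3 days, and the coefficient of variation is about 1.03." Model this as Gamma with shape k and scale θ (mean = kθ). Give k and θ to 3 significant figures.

For Gamma(k, scale θ): mean = kθ, variance = kθ², so CV = 1/√k.
CV = 1.03, hence k = 1/CV² = 0.943.
Then θ = mean/k = 38.3/0.943 = 40.6.

k ≈ 0.943, θ ≈ 40.6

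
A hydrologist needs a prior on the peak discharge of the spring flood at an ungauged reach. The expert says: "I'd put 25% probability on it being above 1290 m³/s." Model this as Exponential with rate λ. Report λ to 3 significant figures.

λ ≈ 0.00107

P(T > 1290.0) = e^(−λ·1290.0) = 0.25, so λ = −ln(0.25)/1290.0 = 0.00107.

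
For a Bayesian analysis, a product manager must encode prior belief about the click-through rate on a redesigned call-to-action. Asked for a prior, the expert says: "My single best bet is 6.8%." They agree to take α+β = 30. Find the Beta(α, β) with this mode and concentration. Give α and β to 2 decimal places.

α = 2.90, β = 27.10

For α,β > 1 the Beta mode is (α−1)/(α+β−2). With α+β = 30, the mode is (α−1)/28.
Set (α−1)/28 = 0.068 → α = 1 + 0.068·28 = 2.90.
β = 30 − α = 27.10.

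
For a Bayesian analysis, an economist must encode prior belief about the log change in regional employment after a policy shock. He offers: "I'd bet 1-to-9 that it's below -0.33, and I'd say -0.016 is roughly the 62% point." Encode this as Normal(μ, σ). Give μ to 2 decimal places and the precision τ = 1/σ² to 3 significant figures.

μ = -0.08, τ = 25.5

The p-quantile of Normal(μ,σ) is μ + z_p·σ, with z_{0.1} = -1.282 and z_{0.62} = 0.3055.
Eliminate σ: μ = (z₂·x₁ − z₁·x₂)/(z₂ − z₁) = (0.3055·-0.33 − (-1.282)·-0.016)/1.587 = -0.08.
Then σ = (x₂ − x₁)/(z₂ − z₁) = (-0.016 − -0.33)/1.587 = 0.20.
Precision τ = 1/σ² = 1/0.1979² = 25.5.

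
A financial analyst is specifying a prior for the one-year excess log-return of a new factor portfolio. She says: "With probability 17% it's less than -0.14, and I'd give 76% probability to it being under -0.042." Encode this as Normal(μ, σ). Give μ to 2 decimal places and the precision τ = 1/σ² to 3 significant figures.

For Normal(μ,σ), the p-quantile is μ + z_p·σ. Here z_{0.17} = -0.9542, z_{0.76} = 0.7063.
So -0.14 = μ − 0.9542σ and -0.042 = μ + 0.7063σ.
Subtracting: σ = (-0.042 − -0.14)/(0.7063 − (-0.9542)) = 0.06.
Then μ = -0.14 − (-0.9542)·0.06 = -0.08.
Precision τ = 1/σ² = 1/0.05902² = 287.

μ = -0.08, τ = 287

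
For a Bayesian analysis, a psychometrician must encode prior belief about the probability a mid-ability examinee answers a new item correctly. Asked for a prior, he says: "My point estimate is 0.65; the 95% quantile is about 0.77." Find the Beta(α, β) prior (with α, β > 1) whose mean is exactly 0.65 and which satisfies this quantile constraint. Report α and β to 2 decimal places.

α ≈ 25.20, β ≈ 13.57

With mean 0.65 fixed, write α = 0.65s, β = 0.35s where s = α+β.
Need P(θ < 0.77) = 0.95 under Beta(0.65s, 0.35s). Normal approximation: (q−m)/√(m(1−m)/s) ≈ z_{0.95} = 1.64, so s ≈ 0.65·0.35·(1.64)²/(0.77−0.65)² = 42.7.
At s = 42.7: P(θ<0.77) ≈ 0.958. Adjusting to match 0.95 gives s ≈ 38.77.
So α = 0.65·38.77 ≈ 25.20, β = 0.35·38.77 ≈ 13.57.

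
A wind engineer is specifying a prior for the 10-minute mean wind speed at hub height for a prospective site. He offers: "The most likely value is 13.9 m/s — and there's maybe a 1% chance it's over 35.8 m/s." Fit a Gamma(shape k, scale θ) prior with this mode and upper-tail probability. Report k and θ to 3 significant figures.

k ≈ 6.21, θ ≈ 2.67

Gamma(k,θ) with k>1 has mode (k−1)θ, so θ = 13.9/(k−1).
Need P(X < 35.8) = 0.99 with θ tied to k this way. Start at k = 2, θ = 13.9: P(X<35.8) ≈ 0.728.
Too low — raise k to concentrate. Iterating converges to k ≈ 6.21.
Then θ = 13.9/(6.21−1) ≈ 2.67.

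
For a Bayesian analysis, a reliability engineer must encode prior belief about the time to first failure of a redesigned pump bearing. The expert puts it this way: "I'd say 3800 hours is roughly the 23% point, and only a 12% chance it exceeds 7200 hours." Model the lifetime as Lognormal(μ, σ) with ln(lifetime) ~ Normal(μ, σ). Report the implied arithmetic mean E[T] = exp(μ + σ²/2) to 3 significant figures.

E[T] ≈ 5140 hours

If T ~ Lognormal(μ,σ) then ln T ~ Normal(μ,σ), so the p-quantile of ln T is μ + z_p·σ.
ln(3800) = 8.243 and ln(7200) = 8.882; z_{0.23} = -0.7388, z_{0.88} = 1.175.
σ = (8.882 − 8.243)/(1.175 − (-0.7388)) = 0.334.
μ = 8.243 − (-0.7388)·0.334 = 8.489.
E[T] = exp(μ + σ²/2) = exp(8.489 + 0.0558) = 5140 hours.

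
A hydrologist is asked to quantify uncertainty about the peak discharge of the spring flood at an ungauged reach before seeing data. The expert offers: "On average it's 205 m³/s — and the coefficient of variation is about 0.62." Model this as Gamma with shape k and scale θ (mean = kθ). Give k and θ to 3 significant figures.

For Gamma(k, scale θ): mean = kθ, variance = kθ², so CV = 1/√k.
CV = 0.62, hence k = 1/CV² = 2.6.
Then θ = mean/k = 205/2.6 = 78.8.

k ≈ 2.6, θ ≈ 78.8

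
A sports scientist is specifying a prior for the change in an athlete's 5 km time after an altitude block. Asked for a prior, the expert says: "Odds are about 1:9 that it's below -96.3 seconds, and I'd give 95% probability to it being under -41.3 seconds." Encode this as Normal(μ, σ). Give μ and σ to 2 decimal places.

μ = -72.21, σ = 18.79

The p-quantile of Normal(μ,σ) is μ + z_p·σ, with z_{0.1} = -1.282 and z_{0.95} = 1.645.
Eliminate σ: μ = (z₂·x₁ − z₁·x₂)/(z₂ − z₁) = (1.645·-96.3 − (-1.282)·-41.3)/2.926 = -72.21.
Then σ = (x₂ − x₁)/(z₂ − z₁) = (-41.3 − -96.3)/2.926 = 18.79.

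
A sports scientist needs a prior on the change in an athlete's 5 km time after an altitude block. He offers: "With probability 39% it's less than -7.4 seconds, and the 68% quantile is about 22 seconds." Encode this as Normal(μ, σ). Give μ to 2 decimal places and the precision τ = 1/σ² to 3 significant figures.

μ = 3.59, τ = 0.000646

The p-quantile of Normal(μ,σ) is μ + z_p·σ, with z_{0.39} = -0.2793 and z_{0.68} = 0.4677.
Eliminate σ: μ = (z₂·x₁ − z₁·x₂)/(z₂ − z₁) = (0.4677·-7.4 − (-0.2793)·22)/0.747 = 3.59.
Then σ = (x₂ − x₁)/(z₂ − z₁) = (22 − -7.4)/0.747 = 39.36.
Precision τ = 1/σ² = 1/39.36² = 0.000646.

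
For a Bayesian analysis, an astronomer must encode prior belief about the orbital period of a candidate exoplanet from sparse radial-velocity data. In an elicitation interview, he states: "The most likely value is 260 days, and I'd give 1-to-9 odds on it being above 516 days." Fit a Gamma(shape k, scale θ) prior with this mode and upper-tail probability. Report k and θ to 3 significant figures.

Gamma(k,θ) with k>1 has mode (k−1)θ, so θ = 260/(k−1).
Need P(X < 516) = 0.9 with θ tied to k this way. Start at k = 2, θ = 260: P(X<516) ≈ 0.590.
Too low — raise k to concentrate. Iterating converges to k ≈ 5.08.
Then θ = 260/(5.08−1) ≈ 63.7.

k ≈ 5.08, θ ≈ 63.7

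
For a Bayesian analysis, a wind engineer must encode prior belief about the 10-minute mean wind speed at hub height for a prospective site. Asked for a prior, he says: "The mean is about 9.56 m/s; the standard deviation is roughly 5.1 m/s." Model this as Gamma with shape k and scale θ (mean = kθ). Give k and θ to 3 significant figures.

For Gamma(k, scale θ): mean = kθ, variance = kθ², so CV = 1/√k.
CV = SD/mean = 5.1/9.56 = 0.5335, hence k = 1/CV² = 3.51.
Then θ = mean/k = 9.56/3.51 = 2.72.

k ≈ 3.51, θ ≈ 2.72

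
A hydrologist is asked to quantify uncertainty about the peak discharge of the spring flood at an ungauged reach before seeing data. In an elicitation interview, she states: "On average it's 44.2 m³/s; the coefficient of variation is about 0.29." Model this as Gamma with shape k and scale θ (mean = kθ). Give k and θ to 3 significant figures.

k ≈ 11.9, θ ≈ 3.72

For Gamma(k, scale θ): mean = kθ, variance = kθ², so CV = 1/√k.
CV = 0.29, hence k = 1/CV² = 11.9.
Then θ = mean/k = 44.2/11.9 = 3.72.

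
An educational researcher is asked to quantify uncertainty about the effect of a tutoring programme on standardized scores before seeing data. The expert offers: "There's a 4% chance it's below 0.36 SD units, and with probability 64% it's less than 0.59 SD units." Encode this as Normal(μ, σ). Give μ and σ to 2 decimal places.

μ = 0.55, σ = 0.11

The p-quantile of Normal(μ,σ) is μ + z_p·σ, with z_{0.04} = -1.751 and z_{0.64} = 0.3585.
Eliminate σ: μ = (z₂·x₁ − z₁·x₂)/(z₂ − z₁) = (0.3585·0.36 − (-1.751)·0.59)/2.109 = 0.55.
Then σ = (x₂ − x₁)/(z₂ − z₁) = (0.59 − 0.36)/2.109 = 0.11.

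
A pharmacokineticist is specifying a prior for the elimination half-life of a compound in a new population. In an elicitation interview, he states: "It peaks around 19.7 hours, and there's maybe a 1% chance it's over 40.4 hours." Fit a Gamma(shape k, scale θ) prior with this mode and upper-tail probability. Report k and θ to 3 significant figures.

Gamma(k,θ) with k>1 has mode (k−1)θ, so θ = 19.7/(k−1).
Need P(X < 40.4) = 0.99 with θ tied to k this way. Start at k = 2, θ = 19.7: P(X<40.4) ≈ 0.608.
Too low — raise k to concentrate. Iterating converges to k ≈ 10.5.
Then θ = 19.7/(10.5−1) ≈ 2.08.

k ≈ 10.5, θ ≈ 2.08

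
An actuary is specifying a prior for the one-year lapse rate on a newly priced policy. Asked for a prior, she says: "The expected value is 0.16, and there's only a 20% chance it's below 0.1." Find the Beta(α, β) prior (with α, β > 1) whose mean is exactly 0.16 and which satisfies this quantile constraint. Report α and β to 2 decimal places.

With mean 0.16 fixed, write α = 0.16s, β = 0.84s where s = α+β.
Need P(θ < 0.1) = 0.2 under Beta(0.16s, 0.84s). Normal approximation: (q−m)/√(m(1−m)/s) ≈ z_{0.2} = -0.842, so s ≈ 0.16·0.84·(-0.842)²/(0.1−0.16)² = 26.4.
At s = 26.4: P(θ<0.1) ≈ 0.206. Adjusting to match 0.2 gives s ≈ 27.41.
So α = 0.16·27.41 ≈ 4.39, β = 0.84·27.41 ≈ 23.02.

α ≈ 4.39, β ≈ 23.02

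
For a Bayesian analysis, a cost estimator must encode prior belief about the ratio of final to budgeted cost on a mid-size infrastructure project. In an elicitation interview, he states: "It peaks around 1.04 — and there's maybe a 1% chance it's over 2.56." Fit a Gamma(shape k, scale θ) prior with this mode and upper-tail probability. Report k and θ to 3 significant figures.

k ≈ 6.8, θ ≈ 0.179

Gamma(k,θ) with k>1 has mode (k−1)θ, so θ = 1.04/(k−1).
Need P(X < 2.56) = 0.99 with θ tied to k this way. Start at k = 2, θ = 1.04: P(X<2.56) ≈ 0.705.
Too low — raise k to concentrate. Iterating converges to k ≈ 6.8.
Then θ = 1.04/(6.8−1) ≈ 0.179.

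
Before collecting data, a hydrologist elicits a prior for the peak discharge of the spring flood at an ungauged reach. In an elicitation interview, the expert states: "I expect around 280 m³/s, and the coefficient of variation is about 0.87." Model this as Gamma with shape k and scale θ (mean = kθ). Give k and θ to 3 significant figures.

k ≈ 1.32, θ ≈ 212

For Gamma(k, scale θ): mean = kθ, variance = kθ², so CV = 1/√k.
CV = 0.87, hence k = 1/CV² = 1.32.
Then θ = mean/k = 280/1.32 = 212.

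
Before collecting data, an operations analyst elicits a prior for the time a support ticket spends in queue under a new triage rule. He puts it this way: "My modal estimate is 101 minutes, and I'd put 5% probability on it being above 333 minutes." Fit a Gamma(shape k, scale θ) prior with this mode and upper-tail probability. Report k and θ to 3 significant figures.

k ≈ 2.83, θ ≈ 55.1

Gamma(k,θ) with k>1 has mode (k−1)θ, so θ = 101/(k−1).
Need P(X < 333) = 0.95 with θ tied to k this way. Start at k = 2, θ = 101: P(X<333) ≈ 0.841.
Too low — raise k to concentrate. Iterating converges to k ≈ 2.83.
Then θ = 101/(2.83−1) ≈ 55.1.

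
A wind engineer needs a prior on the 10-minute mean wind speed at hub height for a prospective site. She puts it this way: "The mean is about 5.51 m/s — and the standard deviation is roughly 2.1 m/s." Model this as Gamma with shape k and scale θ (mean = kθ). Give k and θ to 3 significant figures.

k ≈ 6.88, θ ≈ 0.8

For Gamma(k, scale θ): mean = kθ, variance = kθ², so CV = 1/√k.
CV = SD/mean = 2.1/5.51 = 0.3811, hence k = 1/CV² = 6.88.
Then θ = mean/k = 5.51/6.88 = 0.8.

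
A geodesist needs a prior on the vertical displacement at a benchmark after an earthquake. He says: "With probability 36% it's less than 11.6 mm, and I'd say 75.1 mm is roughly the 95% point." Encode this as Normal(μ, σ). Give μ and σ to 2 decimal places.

μ = 22.96, σ = 31.70

For Normal(μ,σ), the p-quantile is μ + z_p·σ. Here z_{0.36} = -0.3585, z_{0.95} = 1.645.
So 11.6 = μ − 0.3585σ and 75.1 = μ + 1.645σ.
Subtracting: σ = (75.1 − 11.6)/(1.645 − (-0.3585)) = 31.70.
Then μ = 11.6 − (-0.3585)·31.70 = 22.96.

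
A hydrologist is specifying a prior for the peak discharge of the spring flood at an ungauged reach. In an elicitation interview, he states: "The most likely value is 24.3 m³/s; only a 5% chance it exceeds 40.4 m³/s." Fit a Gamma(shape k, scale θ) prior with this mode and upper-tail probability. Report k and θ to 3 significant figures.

Gamma(k,θ) with k>1 has mode (k−1)θ, so θ = 24.3/(k−1).
Need P(X < 40.4) = 0.95 with θ tied to k this way. Start at k = 2, θ = 24.3: P(X<40.4) ≈ 0.495.
Too low — raise k to concentrate. Iterating converges to k ≈ 11.8.
Then θ = 24.3/(11.8−1) ≈ 2.25.

k ≈ 11.8, θ ≈ 2.25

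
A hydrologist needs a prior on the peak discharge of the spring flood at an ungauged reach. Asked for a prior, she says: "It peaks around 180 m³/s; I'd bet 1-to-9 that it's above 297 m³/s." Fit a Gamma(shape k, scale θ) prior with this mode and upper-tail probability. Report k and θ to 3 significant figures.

k ≈ 8.52, θ ≈ 23.9

Gamma(k,θ) with k>1 has mode (k−1)θ, so θ = 180/(k−1).
Need P(X < 297) = 0.9 with θ tied to k this way. Start at k = 2, θ = 180: P(X<297) ≈ 0.491.
Too low — raise k to concentrate. Iterating converges to k ≈ 8.52.
Then θ = 180/(8.52−1) ≈ 23.9.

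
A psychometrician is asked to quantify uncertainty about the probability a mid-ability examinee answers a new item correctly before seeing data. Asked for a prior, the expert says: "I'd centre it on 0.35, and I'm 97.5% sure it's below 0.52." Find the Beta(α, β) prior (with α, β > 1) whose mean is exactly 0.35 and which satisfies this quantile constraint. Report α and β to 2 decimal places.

With mean 0.35 fixed, write α = 0.35s, β = 0.65s where s = α+β.
Need P(θ < 0.52) = 0.975 under Beta(0.35s, 0.65s). Normal approximation: (q−m)/√(m(1−m)/s) ≈ z_{0.975} = 1.96, so s ≈ 0.35·0.65·(1.96)²/(0.52−0.35)² = 30.2.
At s = 30.2: P(θ<0.52) ≈ 0.971. Adjusting to match 0.975 gives s ≈ 32.11.
So α = 0.35·32.11 ≈ 11.24, β = 0.65·32.11 ≈ 20.87.

α ≈ 11.24, β ≈ 20.87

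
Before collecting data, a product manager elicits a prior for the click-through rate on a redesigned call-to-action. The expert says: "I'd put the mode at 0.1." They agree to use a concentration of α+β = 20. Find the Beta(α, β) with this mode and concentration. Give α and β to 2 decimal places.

For α,β > 1 the Beta mode is (α−1)/(α+β−2). With α+β = 20, the mode is (α−1)/18.
Set (α−1)/18 = 0.1 → α = 1 + 0.1·18 = 2.80.
β = 20 − α = 17.20.

α = 2.80, β = 17.20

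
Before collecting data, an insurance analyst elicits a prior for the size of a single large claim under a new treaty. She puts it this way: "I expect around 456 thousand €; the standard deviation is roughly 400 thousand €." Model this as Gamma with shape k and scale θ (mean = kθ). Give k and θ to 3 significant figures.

For Gamma(k, scale θ): mean = kθ, variance = kθ², so CV = 1/√k.
CV = SD/mean = 400/456 = 0.8772, hence k = 1/CV² = 1.3.
Then θ = mean/k = 456/1.3 = 351.

k ≈ 1.3, θ ≈ 351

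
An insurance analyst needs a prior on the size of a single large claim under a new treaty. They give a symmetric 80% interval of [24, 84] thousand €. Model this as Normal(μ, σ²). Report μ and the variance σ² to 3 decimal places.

A symmetric 80% interval runs μ ± z·σ with z = 1.282.
Half-width = 30, so σ = 30/1.282 = 23.4091 and σ² = 547.987.
μ is the interval midpoint, 54.000.

μ = 54.000, σ² = 547.987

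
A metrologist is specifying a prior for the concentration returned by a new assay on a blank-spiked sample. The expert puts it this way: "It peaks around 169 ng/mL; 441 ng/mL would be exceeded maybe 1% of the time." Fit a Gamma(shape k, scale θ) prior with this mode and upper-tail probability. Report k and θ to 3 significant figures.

Gamma(k,θ) with k>1 has mode (k−1)θ, so θ = 169/(k−1).
Need P(X < 441) = 0.99 with θ tied to k this way. Start at k = 2, θ = 169: P(X<441) ≈ 0.734.
Too low — raise k to concentrate. Iterating converges to k ≈ 6.05.
Then θ = 169/(6.05−1) ≈ 33.4.

k ≈ 6.05, θ ≈ 33.4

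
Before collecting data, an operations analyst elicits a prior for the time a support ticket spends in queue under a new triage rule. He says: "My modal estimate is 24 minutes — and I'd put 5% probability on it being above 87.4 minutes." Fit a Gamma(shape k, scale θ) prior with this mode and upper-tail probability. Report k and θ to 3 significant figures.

k ≈ 2.53, θ ≈ 15.6

Gamma(k,θ) with k>1 has mode (k−1)θ, so θ = 24/(k−1).
Need P(X < 87.4) = 0.95 with θ tied to k this way. Start at k = 2, θ = 24: P(X<87.4) ≈ 0.878.
Too low — raise k to concentrate. Iterating converges to k ≈ 2.53.
Then θ = 24/(2.53−1) ≈ 15.6.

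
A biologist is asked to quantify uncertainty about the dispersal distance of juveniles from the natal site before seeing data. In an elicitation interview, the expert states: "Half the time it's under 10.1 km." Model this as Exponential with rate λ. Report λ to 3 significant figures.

Exponential median = ln 2 / λ, so λ = ln 2 / 10.1 = 0.0686.

λ ≈ 0.0686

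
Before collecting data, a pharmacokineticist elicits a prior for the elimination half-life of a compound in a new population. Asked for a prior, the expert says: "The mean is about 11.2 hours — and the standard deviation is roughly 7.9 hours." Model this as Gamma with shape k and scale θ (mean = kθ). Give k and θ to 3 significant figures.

k ≈ 2.01, θ ≈ 5.57

For Gamma(k, scale θ): mean = kθ, variance = kθ², so CV = 1/√k.
CV = SD/mean = 7.9/11.2 = 0.7054, hence k = 1/CV² = 2.01.
Then θ = mean/k = 11.2/2.01 = 5.57.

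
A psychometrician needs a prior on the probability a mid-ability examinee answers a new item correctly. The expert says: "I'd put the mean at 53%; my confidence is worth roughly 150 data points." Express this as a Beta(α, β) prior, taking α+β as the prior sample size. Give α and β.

α = 79.5, β = 70.5

Under the effective-sample-size interpretation, Beta(α, β) has prior mean α/(α+β) and prior sample size α+β.
So α+β = 150 and α/(α+β) = 0.53, giving α = 0.53·150 = 79.5 and β = 150 − 79.5 = 70.5.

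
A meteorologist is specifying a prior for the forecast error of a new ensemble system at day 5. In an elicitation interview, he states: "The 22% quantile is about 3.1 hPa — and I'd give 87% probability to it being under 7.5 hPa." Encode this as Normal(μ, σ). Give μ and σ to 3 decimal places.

μ = 4.890, σ = 2.318

The p-quantile of Normal(μ,σ) is μ + z_p·σ, with z_{0.22} = -0.7722 and z_{0.87} = 1.126.
Eliminate σ: μ = (z₂·x₁ − z₁·x₂)/(z₂ − z₁) = (1.126·3.1 − (-0.7722)·7.5)/1.899 = 4.890.
Then σ = (x₂ − x₁)/(z₂ − z₁) = (7.5 − 3.1)/1.899 = 2.318.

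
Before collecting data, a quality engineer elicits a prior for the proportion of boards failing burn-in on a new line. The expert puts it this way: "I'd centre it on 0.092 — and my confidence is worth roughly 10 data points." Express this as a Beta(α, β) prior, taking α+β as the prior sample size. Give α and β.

Under the effective-sample-size interpretation, Beta(α, β) has prior mean α/(α+β) and prior sample size α+β.
So α+β = 10 and α/(α+β) = 0.092, giving α = 0.092·10 = 0.92 and β = 10 − 0.92 = 9.08.

α = 0.92, β = 9.08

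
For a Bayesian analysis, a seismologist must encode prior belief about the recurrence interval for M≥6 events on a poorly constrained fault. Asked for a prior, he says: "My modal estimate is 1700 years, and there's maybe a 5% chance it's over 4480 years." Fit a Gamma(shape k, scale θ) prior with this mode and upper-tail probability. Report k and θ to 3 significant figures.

k ≈ 3.87, θ ≈ 592

Gamma(k,θ) with k>1 has mode (k−1)θ, so θ = 1700/(k−1).
Need P(X < 4480) = 0.95 with θ tied to k this way. Start at k = 2, θ = 1700: P(X<4480) ≈ 0.739.
Too low — raise k to concentrate. Iterating converges to k ≈ 3.87.
Then θ = 1700/(3.87−1) ≈ 592.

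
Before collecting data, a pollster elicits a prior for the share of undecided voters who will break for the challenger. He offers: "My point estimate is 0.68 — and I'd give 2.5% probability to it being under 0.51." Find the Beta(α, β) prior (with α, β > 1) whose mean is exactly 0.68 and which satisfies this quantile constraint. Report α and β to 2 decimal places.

With mean 0.68 fixed, write α = 0.68s, β = 0.32s where s = α+β.
Need P(θ < 0.51) = 0.025 under Beta(0.68s, 0.32s). Normal approximation: (q−m)/√(m(1−m)/s) ≈ z_{0.025} = -1.96, so s ≈ 0.68·0.32·(-1.96)²/(0.51−0.68)² = 28.9.
At s = 28.9: P(θ<0.51) ≈ 0.030. Adjusting to match 0.025 gives s ≈ 31.43.
So α = 0.68·31.43 ≈ 21.37, β = 0.32·31.43 ≈ 10.06.

α ≈ 21.37, β ≈ 10.06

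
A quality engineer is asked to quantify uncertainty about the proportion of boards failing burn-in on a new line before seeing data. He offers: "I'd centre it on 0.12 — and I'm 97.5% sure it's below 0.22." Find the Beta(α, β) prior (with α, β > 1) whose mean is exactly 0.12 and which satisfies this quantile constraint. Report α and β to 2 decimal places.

With mean 0.12 fixed, write α = 0.12s, β = 0.88s where s = α+β.
Need P(θ < 0.22) = 0.975 under Beta(0.12s, 0.88s). Normal approximation: (q−m)/√(m(1−m)/s) ≈ z_{0.975} = 1.96, so s ≈ 0.12·0.88·(1.96)²/(0.22−0.12)² = 40.6.
At s = 40.6: P(θ<0.22) ≈ 0.960. Adjusting to match 0.975 gives s ≈ 52.09.
So α = 0.12·52.09 ≈ 6.25, β = 0.88·52.09 ≈ 45.84.

α ≈ 6.25, β ≈ 45.84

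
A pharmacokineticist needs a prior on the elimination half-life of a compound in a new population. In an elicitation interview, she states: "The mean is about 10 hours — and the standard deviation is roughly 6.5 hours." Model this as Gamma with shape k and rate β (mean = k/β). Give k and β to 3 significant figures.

k ≈ 2.37, β ≈ 0.237

For Gamma(k, rate β): mean = k/β, variance = k/β², so CV = 1/√k.
CV = SD/mean = 6.5/10 = 0.65, hence k = 1/CV² = 2.37.
Then β = k/mean = 2.37/10 = 0.237.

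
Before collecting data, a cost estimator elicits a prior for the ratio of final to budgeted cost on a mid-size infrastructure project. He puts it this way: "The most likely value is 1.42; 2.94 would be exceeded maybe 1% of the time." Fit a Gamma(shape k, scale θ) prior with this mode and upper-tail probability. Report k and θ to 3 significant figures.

Gamma(k,θ) with k>1 has mode (k−1)θ, so θ = 1.42/(k−1).
Need P(X < 2.94) = 0.99 with θ tied to k this way. Start at k = 2, θ = 1.42: P(X<2.94) ≈ 0.613.
Too low — raise k to concentrate. Iterating converges to k ≈ 10.2.
Then θ = 1.42/(10.2−1) ≈ 0.154.

k ≈ 10.2, θ ≈ 0.154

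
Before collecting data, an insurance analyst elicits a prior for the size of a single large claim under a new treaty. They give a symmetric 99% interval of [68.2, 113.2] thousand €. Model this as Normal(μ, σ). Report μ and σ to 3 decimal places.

μ = 90.700, σ = 8.735

A symmetric 99% interval runs μ ± z·σ with z = 2.576.
Half-width = 22.5, so σ = 22.5/2.576 = 8.735.
μ is the interval midpoint, 90.700.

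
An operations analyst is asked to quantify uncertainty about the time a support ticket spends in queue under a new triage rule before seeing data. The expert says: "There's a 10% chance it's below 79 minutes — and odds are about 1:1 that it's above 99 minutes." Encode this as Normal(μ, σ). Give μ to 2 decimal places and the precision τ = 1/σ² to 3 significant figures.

μ = 99.00, τ = 0.00411

The p-quantile of Normal(μ,σ) is μ + z_p·σ, with z_{0.1} = -1.282 and z_{0.5} = 0.
Eliminate σ: μ = (z₂·x₁ − z₁·x₂)/(z₂ − z₁) = (0·79 − (-1.282)·99)/1.282 = 99.00.
Then σ = (x₂ − x₁)/(z₂ − z₁) = (99 − 79)/1.282 = 15.61.
Precision τ = 1/σ² = 1/15.61² = 0.00411.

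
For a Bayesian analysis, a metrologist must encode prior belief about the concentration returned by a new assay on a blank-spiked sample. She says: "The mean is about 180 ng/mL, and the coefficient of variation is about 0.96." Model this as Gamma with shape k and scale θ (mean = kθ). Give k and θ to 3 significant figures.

k ≈ 1.09, θ ≈ 166

For Gamma(k, scale θ): mean = kθ, variance = kθ², so CV = 1/√k.
CV = 0.96, hence k = 1/CV² = 1.09.
Then θ = mean/k = 180/1.09 = 166.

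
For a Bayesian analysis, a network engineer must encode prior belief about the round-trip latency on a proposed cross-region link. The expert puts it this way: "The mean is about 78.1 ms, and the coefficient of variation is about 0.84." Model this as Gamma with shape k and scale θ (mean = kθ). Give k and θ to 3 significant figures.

For Gamma(k, scale θ): mean = kθ, variance = kθ², so CV = 1/√k.
CV = 0.84, hence k = 1/CV² = 1.42.
Then θ = mean/k = 78.1/1.42 = 55.1.

k ≈ 1.42, θ ≈ 55.1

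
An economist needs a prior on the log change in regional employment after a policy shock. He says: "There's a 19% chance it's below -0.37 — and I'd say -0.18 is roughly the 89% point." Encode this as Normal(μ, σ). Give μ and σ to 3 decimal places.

μ = -0.291, σ = 0.090

The p-quantile of Normal(μ,σ) is μ + z_p·σ, with z_{0.19} = -0.8779 and z_{0.89} = 1.227.
Eliminate σ: μ = (z₂·x₁ − z₁·x₂)/(z₂ − z₁) = (1.227·-0.37 − (-0.8779)·-0.18)/2.104 = -0.291.
Then σ = (x₂ − x₁)/(z₂ − z₁) = (-0.18 − -0.37)/2.104 = 0.090.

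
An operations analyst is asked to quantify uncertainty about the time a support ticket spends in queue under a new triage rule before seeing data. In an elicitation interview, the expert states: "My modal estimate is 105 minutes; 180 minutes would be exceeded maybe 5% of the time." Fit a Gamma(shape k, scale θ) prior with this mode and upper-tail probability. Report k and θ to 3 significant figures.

Gamma(k,θ) with k>1 has mode (k−1)θ, so θ = 105/(k−1).
Need P(X < 180) = 0.95 with θ tied to k this way. Start at k = 2, θ = 105: P(X<180) ≈ 0.511.
Too low — raise k to concentrate. Iterating converges to k ≈ 10.6.
Then θ = 105/(10.6−1) ≈ 10.9.

k ≈ 10.6, θ ≈ 10.9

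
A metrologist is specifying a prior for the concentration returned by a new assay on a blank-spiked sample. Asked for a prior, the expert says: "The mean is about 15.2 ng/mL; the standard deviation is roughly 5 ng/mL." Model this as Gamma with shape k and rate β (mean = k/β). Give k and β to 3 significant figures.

For Gamma(k, rate β): mean = k/β, variance = k/β², so CV = 1/√k.
CV = SD/mean = 5/15.2 = 0.3289, hence k = 1/CV² = 9.24.
Then β = k/mean = 9.24/15.2 = 0.608.

k ≈ 9.24, β ≈ 0.608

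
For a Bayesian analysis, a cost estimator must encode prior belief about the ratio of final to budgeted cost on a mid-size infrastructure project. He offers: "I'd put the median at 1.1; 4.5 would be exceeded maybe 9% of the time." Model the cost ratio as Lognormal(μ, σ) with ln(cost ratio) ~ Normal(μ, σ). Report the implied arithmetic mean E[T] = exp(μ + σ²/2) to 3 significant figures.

E[T] ≈ 1.91

If T ~ Lognormal(μ,σ) then ln T ~ Normal(μ,σ), so the p-quantile of ln T is μ + z_p·σ.
ln(1.1) = 0.09531 and ln(4.5) = 1.504; z_{0.5} = 0, z_{0.91} = 1.341.
σ = (1.504 − 0.09531)/(1.341 − (0)) = 1.051.
μ = 0.09531 − (0)·1.051 = 0.095.
E[T] = exp(μ + σ²/2) = exp(0.095 + 0.5520) = 1.91.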